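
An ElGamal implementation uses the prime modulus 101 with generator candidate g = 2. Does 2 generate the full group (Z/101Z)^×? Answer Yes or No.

Yes

φ(101) = 101 − 1 = 100 = 2^2 · 5^2.
It suffices to check that the order of 2 is not a proper divisor of 100: compute 2^(100/q) for q ∈ {2, 5}.
2^50 ≡ 100 (mod 101)  [q = 2: ≢ 1 ✓]
2^20 ≡ 95 (mod 101)  [q = 5: ≢ 1 ✓]
All checks pass, so 2 has order 100 and is a primitive root modulo 101.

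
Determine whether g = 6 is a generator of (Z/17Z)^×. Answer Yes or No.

Yes

φ(17) = 17 − 1 = 16 = 2^4.
It suffices to check that the order of 6 is not a proper divisor of 16: compute 6^(16/q) for q ∈ {2}.
6^8 ≡ 16 (mod 17)  [q = 2: ≢ 1 ✓]
None equal 1, so ord_17(6) = 16: 6 is a primitive root.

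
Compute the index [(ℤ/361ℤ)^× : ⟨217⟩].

3

ord(217) | φ(361) = φ(19^2) = 19·(19−1) = 342 = 2 · 3^2 · 19.
Divisors of 342: 1, 2, 3, 6, 9, 18, 19, 38, 57, 114, 171, 342.
Check 217^d mod 361 for each divisor in increasing order:
217^1 ≡ 217 (mod 361)
217^2 ≡ 159 (mod 361)
217^3 ≡ 208 (mod 361)
217^6 ≡ 305 (mod 361)
217^9 ≡ 265 (mod 361)
217^18 ≡ 191 (mod 361)
217^19 ≡ 293 (mod 361)
217^38 ≡ 292 (mod 361)
217^57 ≡ 360 (mod 361)
217^114 ≡ 1 (mod 361) ✓
So ord_361(217) = 114, hence |⟨217⟩| = 114.
Index = |(Z/361Z)^×| / |⟨217⟩| = 342 / 114 = 3.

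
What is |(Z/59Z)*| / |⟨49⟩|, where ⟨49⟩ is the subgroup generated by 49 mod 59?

2

The order of 49 must divide φ(59) = 59 − 1 = 58 = 2 · 29.
Divisors of 58: 1, 2, 29, 58.
Check 49^d mod 59 for each divisor in increasing order:
49^1 ≡ 49 (mod 59)
49^2 ≡ 41 (mod 59)
49^29 ≡ 1 (mod 59) ✓
The order of 49 is 29, so the subgroup it generates has 29 elements.
Index = |(Z/59Z)^×| / |⟨49⟩| = 58 / 29 = 2.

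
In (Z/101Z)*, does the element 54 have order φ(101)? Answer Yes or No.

φ(101) = 101 − 1 = 100 = 2^2 · 5^2.
Test 54^(100/q) mod 101 for each prime factor q of 100:
54^50 ≡ 1 (mod 101)  [q = 2: ≡ 1 ✗]
54^20 ≡ 87 (mod 101)  [q = 5: ≢ 1 ✓]
The check at q = 2 fails, so 54 generates a proper subgroup.

No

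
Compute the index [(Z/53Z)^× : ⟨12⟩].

1

Since 12 ∈ (Z/53Z)^×, its order divides φ(53) = 53 − 1 = 52 = 2^2 · 13.
Divisors of 52: 1, 2, 4, 13, 26, 52.
Compute 12^d (mod 53) for the divisors d until we hit 1:
12^1 ≡ 12 (mod 53)
12^2 ≡ 38 (mod 53)
12^4 ≡ 13 (mod 53)
12^13 ≡ 23 (mod 53)
12^26 ≡ 52 (mod 53)
12^52 ≡ 1 (mod 53) ✓
The order of 12 is 52, so the subgroup it generates has 52 elements.
The index is φ(53) / ord(12) = 52 / 52 = 1.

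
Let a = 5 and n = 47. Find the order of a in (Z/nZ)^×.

46

By Lagrange's theorem, ord_47(5) divides φ(47) = 47 − 1 = 46 = 2 · 23.
Divisors of 46: 1, 2, 23, 46.
Evaluate successive powers at the divisors of 46:
5^1 ≡ 5
5^2 ≡ 25
5^23 ≡ 46
5^46 ≡ 1
So ord_47(5) = 46.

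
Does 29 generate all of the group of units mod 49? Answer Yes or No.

No

φ(49) = φ(7^2) = 7·(7−1) = 42 = 2 · 3 · 7.
29 is a primitive root mod 49 iff 29^(φ(49)/q) ≢ 1 for every prime q | φ(49), i.e. q ∈ {2, 3, 7}.
29^21 ≡ 1 (mod 49)  [q = 2: ≡ 1 ✗]
29^14 ≡ 1 (mod 49)  [q = 3: ≡ 1 ✗]
29^6 ≡ 22 (mod 49)  [q = 7: ≢ 1 ✓]
Since 29^21 ≡ 1, the order of 29 divides 21 < 42, so 29 is not a primitive root.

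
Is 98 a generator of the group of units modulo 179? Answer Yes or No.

Yes

φ(179) = 179 − 1 = 178 = 2 · 89.
Test 98^(178/q) mod 179 for each prime factor q of 178:
98^89 ≡ 178 (mod 179)  [q = 2: ≢ 1 ✓]
98^2 ≡ 117 (mod 179)  [q = 89: ≢ 1 ✓]
Every test exponent gives a nontrivial residue, hence 98 generates the full group.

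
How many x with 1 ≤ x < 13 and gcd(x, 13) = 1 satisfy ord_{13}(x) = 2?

1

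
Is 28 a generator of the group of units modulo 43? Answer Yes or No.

φ(43) = 43 − 1 = 42 = 2 · 3 · 7.
An element g generates (Z/43Z)^× iff g^(42/q) ≢ 1 (mod 43) for each prime q ∈ {2, 3, 7}.
28^21 ≡ 42 (mod 43)  [q = 2: ≢ 1 ✓]
28^14 ≡ 6 (mod 43)  [q = 3: ≢ 1 ✓]
28^6 ≡ 11 (mod 43)  [q = 7: ≢ 1 ✓]
All checks pass, so 28 has order 42 and is a primitive root modulo 43.

Yes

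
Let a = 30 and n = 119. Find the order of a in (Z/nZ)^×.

12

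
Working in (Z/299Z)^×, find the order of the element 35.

33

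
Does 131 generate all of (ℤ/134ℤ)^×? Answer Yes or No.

No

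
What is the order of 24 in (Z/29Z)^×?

7

ord(24) | φ(29) = 29 − 1 = 28 = 2^2 · 7.
Divisors of 28: 1, 2, 4, 7, 14, 28.
Evaluate successive powers at the divisors of 28:
24^1 ≡ 24
24^2 ≡ 25
24^4 ≡ 16
24^7 ≡ 1
So ord_29(24) = 7.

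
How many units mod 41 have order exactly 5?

φ(41) = 41 − 1 = 40 = 2^3 · 5.
In a cyclic group of order 40, there are φ(d) elements of order d for each divisor d of 40, and zero for non-divisors.
5 | 40, and φ(5) = 5 − 1 = 4.

4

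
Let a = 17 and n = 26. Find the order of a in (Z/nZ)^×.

6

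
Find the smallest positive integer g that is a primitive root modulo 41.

6

φ(41) = 41 − 1 = 40 = 2^3 · 5.
g is a primitive root iff g^(40/q) ≢ 1 (mod 41) for each prime q ∈ {2, 5}.
g = 2: 2^20 ≡ 1 — hits 1, so not a primitive root.
g = 3: 3^20 ≡ 40; 3^8 ≡ 1 — hits 1, so not a primitive root.
g = 4: 4^20 ≡ 1 — hits 1, so not a primitive root.
g = 5: 5^20 ≡ 1 — hits 1, so not a primitive root.
g = 6: 6^20 ≡ 40; 6^8 ≡ 10 — none is 1, so 6 is a primitive root.
The smallest primitive root modulo 41 is 6.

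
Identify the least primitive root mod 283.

φ(283) = 283 − 1 = 282 = 2 · 3 · 47.
g is a primitive root iff g^(282/q) ≢ 1 (mod 283) for each prime q ∈ {2, 3, 47}.
g = 2: 2^141 ≡ 282; 2^94 ≡ 1 — hits 1, so not a primitive root.
g = 3: 3^141 ≡ 282; 3^94 ≡ 238; 3^6 ≡ 163 — none is 1, so 3 is a primitive root.
The smallest primitive root modulo 283 is 3.

3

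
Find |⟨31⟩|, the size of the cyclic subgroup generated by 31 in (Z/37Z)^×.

Since 31 ∈ (Z/37Z)^×, its order divides φ(37) = 37 − 1 = 36 = 2^2 · 3^2.
Divisors of 36: 1, 2, 3, 4, 6, 9, 12, 18, 36.
Test each divisor d:
31^1 ≡ 31 (mod 37)
31^2 ≡ 36 (mod 37)
31^3 ≡ 6 (mod 37)
31^4 ≡ 1 (mod 37) ✓
Therefore the multiplicative order of 31 modulo 37 is 4.

4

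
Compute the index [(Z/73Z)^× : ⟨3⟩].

Since 3 ∈ (Z/73Z)^×, its order divides φ(73) = 73 − 1 = 72 = 2^3 · 3^2.
Divisors of 72: 1, 2, 3, 4, 6, 8, 9, 12, 18, 24, 36, 72.
Compute 3^d (mod 73) for the divisors d until we hit 1:
3^1 ≡ 3 (mod 73)
3^2 ≡ 9 (mod 73)
3^3 ≡ 27 (mod 73)
3^4 ≡ 8 (mod 73)
3^6 ≡ 72 (mod 73)
3^8 ≡ 64 (mod 73)
3^9 ≡ 46 (mod 73)
3^12 ≡ 1 (mod 73) ✓
So ord_73(3) = 12, hence |⟨3⟩| = 12.
The index is φ(73) / ord(3) = 72 / 12 = 6.

6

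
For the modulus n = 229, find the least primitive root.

φ(229) = 229 − 1 = 228 = 2^2 · 3 · 19.
Test candidates g = 2, 3, … against the prime factors q ∈ {2, 3, 19} of φ(229): g is a generator iff g^(228/q) ≢ 1 for every such q.
g = 2: 2^114 ≡ 228; 2^76 ≡ 1 — hits 1, so not a primitive root.
g = 3: 3^114 ≡ 1 — hits 1, so not a primitive root.
g = 4: 4^114 ≡ 1 — hits 1, so not a primitive root.
g = 5: 5^114 ≡ 1 — hits 1, so not a primitive root.
g = 6: 6^114 ≡ 228; 6^76 ≡ 134; 6^12 ≡ 165 — none is 1, so 6 is a primitive root.
The smallest primitive root modulo 229 is 6.

6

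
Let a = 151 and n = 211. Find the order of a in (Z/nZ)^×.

35

The order of 151 must divide φ(211) = 211 − 1 = 210 = 2 · 3 · 5 · 7.
Divisors of 210: 1, 2, 3, 5, 6, 7, 10, 14, 15, 21, 30, 35, 42, 70, 105, 210.
Evaluate successive powers at the divisors of 210:
151^1 ≡ 151
151^2 ≡ 13
151^3 ≡ 64
151^5 ≡ 199
151^6 ≡ 87
151^7 ≡ 55
151^10 ≡ 144
151^14 ≡ 71
151^15 ≡ 171
151^21 ≡ 107
151^30 ≡ 123
151^35 ≡ 1
So ord_211(151) = 35.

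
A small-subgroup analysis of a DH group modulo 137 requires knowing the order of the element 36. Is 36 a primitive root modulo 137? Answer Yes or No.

No

φ(137) = 137 − 1 = 136 = 2^3 · 17.
Test 36^(136/q) mod 137 for each prime factor q of 136:
36^68 ≡ 1 (mod 137)  [q = 2: ≡ 1 ✗]
36^8 ≡ 16 (mod 137)  [q = 17: ≢ 1 ✓]
The check at q = 2 fails, so 36 generates a proper subgroup.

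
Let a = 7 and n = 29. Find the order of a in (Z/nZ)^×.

7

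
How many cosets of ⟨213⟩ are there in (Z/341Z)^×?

By Lagrange's theorem, ord_341(213) divides φ(341) = φ(11·31) = (11−1)·(31−1) = 10·30 = 300 = 2^2 · 3 · 5^2.
Divisors of 300: 1, 2, 3, 4, 5, 6, 10, 12, 15, 20, 25, 30, 50, 60, 75, 100, 150, 300.
Test each divisor d:
213^1 ≡ 213
213^2 ≡ 16
213^3 ≡ 339
213^4 ≡ 256
213^5 ≡ 309
213^6 ≡ 4
213^10 ≡ 1
The order of 213 is 10, so the subgroup it generates has 10 elements.
[(Z/341Z)^× : ⟨213⟩] = 300/10 = 30.

30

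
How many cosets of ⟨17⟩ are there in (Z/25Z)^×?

1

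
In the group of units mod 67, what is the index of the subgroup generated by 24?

6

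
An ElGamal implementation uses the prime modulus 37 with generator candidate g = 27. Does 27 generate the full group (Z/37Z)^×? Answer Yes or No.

No

φ(37) = 37 − 1 = 36 = 2^2 · 3^2.
Test 27^(36/q) mod 37 for each prime factor q of 36:
27^18 ≡ 1 (mod 37)  [q = 2: ≡ 1 ✗]
27^12 ≡ 1 (mod 37)  [q = 3: ≡ 1 ✗]
Since 27^18 ≡ 1, the order of 27 divides 18 < 36, so 27 is not a primitive root.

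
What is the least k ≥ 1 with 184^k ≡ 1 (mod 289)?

Since 184 ∈ (Z/289Z)^×, its order divides φ(289) = φ(17^2) = 17·(17−1) = 272 = 2^4 · 17.
Divisors of 272: 1, 2, 4, 8, 16, 17, 34, 68, 136, 272.
Compute 184^d (mod 289) for the divisors d until we hit 1:
184^1 ≡ 184 (mod 289)
184^2 ≡ 43 (mod 289)
184^4 ≡ 115 (mod 289)
184^8 ≡ 220 (mod 289)
184^16 ≡ 137 (mod 289)
184^17 ≡ 65 (mod 289)
184^34 ≡ 179 (mod 289)
184^68 ≡ 251 (mod 289)
184^136 ≡ 288 (mod 289)
184^272 ≡ 1 (mod 289) ✓
Therefore the multiplicative order of 184 modulo 289 is 272.

272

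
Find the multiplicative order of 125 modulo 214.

106

Since 125 ∈ (Z/214Z)^×, its order divides φ(214) = φ(2)·φ(107) = 1·106 = 106 = 2 · 53.
Divisors of 106: 1, 2, 53, 106.
Compute 125^d (mod 214) for the divisors d until we hit 1:
125^1 ≡ 125 (mod 214)
125^2 ≡ 3 (mod 214)
125^53 ≡ 213 (mod 214)
125^106 ≡ 1 (mod 214) ✓
Hence ord(125) = 106.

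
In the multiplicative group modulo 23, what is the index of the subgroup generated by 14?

1

ord(14) | φ(23) = 23 − 1 = 22 = 2 · 11.
Divisors of 22: 1, 2, 11, 22.
Test each divisor d:
14^1 ≡ 14 (mod 23)
14^2 ≡ 12 (mod 23)
14^11 ≡ 22 (mod 23)
14^22 ≡ 1 (mod 23) ✓
Thus |⟨14⟩| = ord(14) = 22.
Index = |(Z/23Z)^×| / |⟨14⟩| = 22 / 22 = 1.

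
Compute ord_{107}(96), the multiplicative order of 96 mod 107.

106

Since 96 ∈ (Z/107Z)^×, its order divides φ(107) = 107 − 1 = 106 = 2 · 53.
Divisors of 106: 1, 2, 53, 106.
Compute 96^d (mod 107) for the divisors d until we hit 1:
96^1 ≡ 96 (mod 107)
96^2 ≡ 14 (mod 107)
96^53 ≡ 106 (mod 107)
96^106 ≡ 1 (mod 107) ✓
Therefore the multiplicative order of 96 modulo 107 is 106.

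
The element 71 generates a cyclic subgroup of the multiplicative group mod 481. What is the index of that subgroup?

12

ord(71) | φ(481) = φ(13·37) = (13−1)·(37−1) = 12·36 = 432 = 2^4 · 3^3.
Divisors of 432: 1, 2, 3, 4, 6, 8, 9, 12, 16, 18, 24, 27, 36, 48, 54, 72, 108, 144, 216, 432.
Compute 71^d (mod 481) for the divisors d until we hit 1:
71^1 ≡ 71 (mod 481)
71^2 ≡ 231 (mod 481)
71^3 ≡ 47 (mod 481)
71^4 ≡ 451 (mod 481)
71^6 ≡ 285 (mod 481)
71^8 ≡ 419 (mod 481)
71^9 ≡ 408 (mod 481)
71^12 ≡ 417 (mod 481)
71^16 ≡ 477 (mod 481)
71^18 ≡ 38 (mod 481)
71^24 ≡ 248 (mod 481)
71^27 ≡ 112 (mod 481)
71^36 ≡ 1 (mod 481) ✓
The order of 71 is 36, so the subgroup it generates has 36 elements.
[(Z/481Z)^× : ⟨71⟩] = 432/36 = 12.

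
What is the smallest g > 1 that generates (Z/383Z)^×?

5

φ(383) = 383 − 1 = 382 = 2 · 191.
g is a primitive root iff g^(382/q) ≢ 1 (mod 383) for each prime q ∈ {2, 191}.
g = 2: 2^191 ≡ 1 — hits 1, so not a primitive root.
g = 3: 3^191 ≡ 1 — hits 1, so not a primitive root.
g = 4: 4^191 ≡ 1 — hits 1, so not a primitive root.
g = 5: 5^191 ≡ 382; 5^2 ≡ 25 — none is 1, so 5 is a primitive root.
Hence the least primitive root of 383 is 5.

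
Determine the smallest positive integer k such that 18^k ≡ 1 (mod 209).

By Lagrange's theorem, ord_209(18) divides φ(209) = φ(11·19) = (11−1)·(19−1) = 10·18 = 180 = 2^2 · 3^2 · 5.
Divisors of 180: 1, 2, 3, 4, 5, 6, 9, 10, 12, 15, 18, 20, 30, 36, 45, 60, 90, 180.
Evaluate successive powers at the divisors of 180:
18^1 ≡ 18 (mod 209)
18^2 ≡ 115 (mod 209)
18^3 ≡ 189 (mod 209)
18^4 ≡ 58 (mod 209)
18^5 ≡ 208 (mod 209)
18^6 ≡ 191 (mod 209)
18^9 ≡ 151 (mod 209)
18^10 ≡ 1 (mod 209) ✓
Hence ord(18) = 10.

10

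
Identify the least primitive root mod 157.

5

φ(157) = 157 − 1 = 156 = 2^2 · 3 · 13.
Test candidates g = 2, 3, … against the prime factors q ∈ {2, 3, 13} of φ(157): g is a generator iff g^(156/q) ≢ 1 for every such q.
g = 2: 2^78 ≡ 156; 2^52 ≡ 1 — hits 1, so not a primitive root.
g = 3: 3^78 ≡ 1 — hits 1, so not a primitive root.
g = 4: 4^78 ≡ 1 — hits 1, so not a primitive root.
g = 5: 5^78 ≡ 156; 5^52 ≡ 12; 5^12 ≡ 130 — none is 1, so 5 is a primitive root.
The smallest primitive root modulo 157 is 5.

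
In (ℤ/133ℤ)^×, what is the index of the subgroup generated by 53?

6

ord(53) | φ(133) = φ(7·19) = (7−1)·(19−1) = 6·18 = 108 = 2^2 · 3^3.
Divisors of 108: 1, 2, 3, 4, 6, 9, 12, 18, 27, 36, 54, 108.
Test each divisor d:
53^1 ≡ 53 (mod 133)
53^2 ≡ 16 (mod 133)
53^3 ≡ 50 (mod 133)
53^4 ≡ 123 (mod 133)
53^6 ≡ 106 (mod 133)
53^9 ≡ 113 (mod 133)
53^12 ≡ 64 (mod 133)
53^18 ≡ 1 (mod 133) ✓
The order of 53 is 18, so the subgroup it generates has 18 elements.
Index = |(Z/133Z)^×| / |⟨53⟩| = 108 / 18 = 6.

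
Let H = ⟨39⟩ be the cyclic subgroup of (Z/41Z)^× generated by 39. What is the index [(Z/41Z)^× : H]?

ord(39) | φ(41) = 41 − 1 = 40 = 2^3 · 5.
Divisors of 40: 1, 2, 4, 5, 8, 10, 20, 40.
Evaluate successive powers at the divisors of 40:
39^1 ≡ 39 (mod 41)
39^2 ≡ 4 (mod 41)
39^4 ≡ 16 (mod 41)
39^5 ≡ 9 (mod 41)
39^8 ≡ 10 (mod 41)
39^10 ≡ 40 (mod 41)
39^20 ≡ 1 (mod 41) ✓
So ord_41(39) = 20, hence |⟨39⟩| = 20.
[(Z/41Z)^× : ⟨39⟩] = 40/20 = 2.

2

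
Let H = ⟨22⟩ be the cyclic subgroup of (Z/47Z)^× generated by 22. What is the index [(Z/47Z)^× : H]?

Since 22 ∈ (Z/47Z)^×, its order divides φ(47) = 47 − 1 = 46 = 2 · 23.
Divisors of 46: 1, 2, 23, 46.
Evaluate successive powers at the divisors of 46:
22^1 ≡ 22 (mod 47)
22^2 ≡ 14 (mod 47)
22^23 ≡ 46 (mod 47)
22^46 ≡ 1 (mod 47) ✓
The order of 22 is 46, so the subgroup it generates has 46 elements.
[(Z/47Z)^× : ⟨22⟩] = 46/46 = 1.

1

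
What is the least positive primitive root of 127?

φ(127) = 127 − 1 = 126 = 2 · 3^2 · 7.
Test candidates g = 2, 3, … against the prime factors q ∈ {2, 3, 7} of φ(127): g is a generator iff g^(126/q) ≢ 1 for every such q.
g = 2: 2^63 ≡ 1 — hits 1, so not a primitive root.
g = 3: 3^63 ≡ 126; 3^42 ≡ 107; 3^18 ≡ 4 — none is 1, so 3 is a primitive root.
Hence the least primitive root of 127 is 3.

3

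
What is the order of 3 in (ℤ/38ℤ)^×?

ord(3) | φ(38) = φ(2)·φ(19) = 1·18 = 18 = 2 · 3^2.
Divisors of 18: 1, 2, 3, 6, 9, 18.
Check 3^d mod 38 for each divisor in increasing order:
3^1 ≡ 3 (mod 38)
3^2 ≡ 9 (mod 38)
3^3 ≡ 27 (mod 38)
3^6 ≡ 7 (mod 38)
3^9 ≡ 37 (mod 38)
3^18 ≡ 1 (mod 38) ✓
Therefore the multiplicative order of 3 modulo 38 is 18.

18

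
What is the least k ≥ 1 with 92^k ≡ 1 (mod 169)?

The order of 92 must divide φ(169) = φ(13^2) = 13·(13−1) = 156 = 2^2 · 3 · 13.
Divisors of 156: 1, 2, 3, 4, 6, 12, 13, 26, 39, 52, 78, 156.
Compute 92^d (mod 169) for the divisors d until we hit 1:
92^1 ≡ 92 (mod 169)
92^2 ≡ 14 (mod 169)
92^3 ≡ 105 (mod 169)
92^4 ≡ 27 (mod 169)
92^6 ≡ 40 (mod 169)
92^12 ≡ 79 (mod 169)
92^13 ≡ 1 (mod 169) ✓
So ord_169(92) = 13.

13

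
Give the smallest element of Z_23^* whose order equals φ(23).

φ(23) = 23 − 1 = 22 = 2 · 11.
Test candidates g = 2, 3, … against the prime factors q ∈ {2, 11} of φ(23): g is a generator iff g^(22/q) ≢ 1 for every such q.
g = 2: 2^11 ≡ 1 — hits 1, so not a primitive root.
g = 3: 3^11 ≡ 1 — hits 1, so not a primitive root.
g = 4: 4^11 ≡ 1 — hits 1, so not a primitive root.
g = 5: 5^11 ≡ 22; 5^2 ≡ 2 — none is 1, so 5 is a primitive root.
So 5 is the smallest generator of (Z/23Z)^×.

5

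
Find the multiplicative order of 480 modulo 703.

18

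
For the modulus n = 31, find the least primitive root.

φ(31) = 31 − 1 = 30 = 2 · 3 · 5.
g is a primitive root iff g^(30/q) ≢ 1 (mod 31) for each prime q ∈ {2, 3, 5}.
g = 2: 2^15 ≡ 1 — hits 1, so not a primitive root.
g = 3: 3^15 ≡ 30; 3^10 ≡ 25; 3^6 ≡ 16 — none is 1, so 3 is a primitive root.
So 3 is the smallest generator of (Z/31Z)^×.

3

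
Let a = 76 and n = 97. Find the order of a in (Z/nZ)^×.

96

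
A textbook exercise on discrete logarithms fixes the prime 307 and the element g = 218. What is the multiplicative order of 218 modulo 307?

306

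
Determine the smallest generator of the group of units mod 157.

φ(157) = 157 − 1 = 156 = 2^2 · 3 · 13.
g is a primitive root iff g^(156/q) ≢ 1 (mod 157) for each prime q ∈ {2, 3, 13}.
g = 2: 2^78 ≡ 156; 2^52 ≡ 1 — hits 1, so not a primitive root.
g = 3: 3^78 ≡ 1 — hits 1, so not a primitive root.
g = 4: 4^78 ≡ 1 — hits 1, so not a primitive root.
g = 5: 5^78 ≡ 156; 5^52 ≡ 12; 5^12 ≡ 130 — none is 1, so 5 is a primitive root.
The smallest primitive root modulo 157 is 5.

5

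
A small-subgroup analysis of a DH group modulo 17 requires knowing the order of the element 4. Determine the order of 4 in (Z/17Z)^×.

4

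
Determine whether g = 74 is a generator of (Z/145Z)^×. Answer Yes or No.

145 = 5 · 29 is a product of two distinct odd primes, so (Z/145Z)^× ≅ (Z/5Z)^× × (Z/29Z)^× is not cyclic.
No primitive root modulo 145 exists; in particular 74 is not one.

No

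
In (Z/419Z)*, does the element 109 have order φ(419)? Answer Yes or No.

Yes

φ(419) = 419 − 1 = 418 = 2 · 11 · 19.
It suffices to check that the order of 109 is not a proper divisor of 418: compute 109^(418/q) for q ∈ {2, 11, 19}.
109^209 ≡ 418 (mod 419)  [q = 2: ≢ 1 ✓]
109^38 ≡ 300 (mod 419)  [q = 11: ≢ 1 ✓]
109^22 ≡ 330 (mod 419)  [q = 19: ≢ 1 ✓]
None equal 1, so ord_419(109) = 418: 109 is a primitive root.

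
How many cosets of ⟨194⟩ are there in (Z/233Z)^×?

Since 194 ∈ (Z/233Z)^×, its order divides φ(233) = 233 − 1 = 232 = 2^3 · 29.
Divisors of 232: 1, 2, 4, 8, 29, 58, 116, 232.
Check 194^d mod 233 for each divisor in increasing order:
194^1 ≡ 194 (mod 233)
194^2 ≡ 123 (mod 233)
194^4 ≡ 217 (mod 233)
194^8 ≡ 23 (mod 233)
194^29 ≡ 136 (mod 233)
194^58 ≡ 89 (mod 233)
194^116 ≡ 232 (mod 233)
194^232 ≡ 1 (mod 233) ✓
So ord_233(194) = 232, hence |⟨194⟩| = 232.
[(Z/233Z)^× : ⟨194⟩] = 232/232 = 1.

1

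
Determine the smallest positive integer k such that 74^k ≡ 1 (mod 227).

113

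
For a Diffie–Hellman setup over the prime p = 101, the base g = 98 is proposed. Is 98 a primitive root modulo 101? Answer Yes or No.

φ(101) = 101 − 1 = 100 = 2^2 · 5^2.
98 is a primitive root mod 101 iff 98^(φ(101)/q) ≢ 1 for every prime q | φ(101), i.e. q ∈ {2, 5}.
98^50 ≡ 100 (mod 101)  [q = 2: ≢ 1 ✓]
98^20 ≡ 84 (mod 101)  [q = 5: ≢ 1 ✓]
Every test exponent gives a nontrivial residue, hence 98 generates the full group.

Yes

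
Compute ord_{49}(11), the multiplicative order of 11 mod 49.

The order of 11 must divide φ(49) = φ(7^2) = 7·(7−1) = 42 = 2 · 3 · 7.
Divisors of 42: 1, 2, 3, 6, 7, 14, 21, 42.
Evaluate successive powers at the divisors of 42:
11^1 ≡ 11 (mod 49)
11^2 ≡ 23 (mod 49)
11^3 ≡ 8 (mod 49)
11^6 ≡ 15 (mod 49)
11^7 ≡ 18 (mod 49)
11^14 ≡ 30 (mod 49)
11^21 ≡ 1 (mod 49) ✓
Therefore the multiplicative order of 11 modulo 49 is 21.

21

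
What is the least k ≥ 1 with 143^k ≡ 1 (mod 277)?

276

ord(143) | φ(277) = 277 − 1 = 276 = 2^2 · 3 · 23.
Divisors of 276: 1, 2, 3, 4, 6, 12, 23, 46, 69, 92, 138, 276.
Check 143^d mod 277 for each divisor in increasing order:
143^1 ≡ 143
143^2 ≡ 228
143^3 ≡ 195
143^4 ≡ 185
143^6 ≡ 76
143^12 ≡ 236
143^23 ≡ 35
143^46 ≡ 117
143^69 ≡ 217
143^92 ≡ 116
143^138 ≡ 276
143^276 ≡ 1
Therefore the multiplicative order of 143 modulo 277 is 276.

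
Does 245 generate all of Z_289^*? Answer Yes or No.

Yes

φ(289) = φ(17^2) = 17·(17−1) = 272 = 2^4 · 17.
245 is a primitive root mod 289 iff 245^(φ(289)/q) ≢ 1 for every prime q | φ(289), i.e. q ∈ {2, 17}.
245^136 ≡ 288 (mod 289)  [q = 2: ≢ 1 ✓]
245^16 ≡ 18 (mod 289)  [q = 17: ≢ 1 ✓]
All checks pass, so 245 has order 272 and is a primitive root modulo 289.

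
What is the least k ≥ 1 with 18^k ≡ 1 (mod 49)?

3

The order of 18 must divide φ(49) = φ(7^2) = 7·(7−1) = 42 = 2 · 3 · 7.
Divisors of 42: 1, 2, 3, 6, 7, 14, 21, 42.
Test each divisor d:
18^1 ≡ 18
18^2 ≡ 30
18^3 ≡ 1
Therefore the multiplicative order of 18 modulo 49 is 3.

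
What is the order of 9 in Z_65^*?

ord(9) | φ(65) = φ(5·13) = (5−1)·(13−1) = 4·12 = 48 = 2^4 · 3.
Divisors of 48: 1, 2, 3, 4, 6, 8, 12, 16, 24, 48.
Check 9^d mod 65 for each divisor in increasing order:
9^1 ≡ 9
9^2 ≡ 16
9^3 ≡ 14
9^4 ≡ 61
9^6 ≡ 1
So ord_65(9) = 6.

6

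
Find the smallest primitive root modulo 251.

φ(251) = 251 − 1 = 250 = 2 · 5^3.
Test candidates g = 2, 3, … against the prime factors q ∈ {2, 5} of φ(251): g is a generator iff g^(250/q) ≢ 1 for every such q.
g = 2: 2^125 ≡ 250; 2^50 ≡ 1 — hits 1, so not a primitive root.
g = 3: 3^125 ≡ 1 — hits 1, so not a primitive root.
g = 4: 4^125 ≡ 1 — hits 1, so not a primitive root.
g = 5: 5^125 ≡ 1 — hits 1, so not a primitive root.
g = 6: 6^125 ≡ 250; 6^50 ≡ 219 — none is 1, so 6 is a primitive root.
Hence the least primitive root of 251 is 6.

6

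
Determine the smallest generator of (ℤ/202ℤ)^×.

3

φ(202) = φ(2)·φ(101) = 1·100 = 100 = 2^2 · 5^2.
Test candidates g = 2, 3, … against the prime factors q ∈ {2, 5} of φ(202): g is a generator iff g^(100/q) ≢ 1 for every such q.
g = 2: gcd(2, 202) = 2 > 1, not a unit — skip.
g = 3: 3^50 ≡ 201; 3^20 ≡ 185 — none is 1, so 3 is a primitive root.
Hence the least primitive root of 202 is 3.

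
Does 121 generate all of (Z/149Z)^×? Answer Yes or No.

No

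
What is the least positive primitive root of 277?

5

φ(277) = 277 − 1 = 276 = 2^2 · 3 · 23.
Test candidates g = 2, 3, … against the prime factors q ∈ {2, 3, 23} of φ(277): g is a generator iff g^(276/q) ≢ 1 for every such q.
g = 2: 2^138 ≡ 276; 2^92 ≡ 1 — hits 1, so not a primitive root.
g = 3: 3^138 ≡ 1 — hits 1, so not a primitive root.
g = 4: 4^138 ≡ 1 — hits 1, so not a primitive root.
g = 5: 5^138 ≡ 276; 5^92 ≡ 116; 5^12 ≡ 27 — none is 1, so 5 is a primitive root.
So 5 is the smallest generator of (Z/277Z)^×.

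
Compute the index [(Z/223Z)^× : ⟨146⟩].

The order of 146 must divide φ(223) = 223 − 1 = 222 = 2 · 3 · 37.
Divisors of 222: 1, 2, 3, 6, 37, 74, 111, 222.
Compute 146^d (mod 223) for the divisors d until we hit 1:
146^1 ≡ 146 (mod 223)
146^2 ≡ 131 (mod 223)
146^3 ≡ 171 (mod 223)
146^6 ≡ 28 (mod 223)
146^37 ≡ 183 (mod 223)
146^74 ≡ 39 (mod 223)
146^111 ≡ 1 (mod 223) ✓
So ord_223(146) = 111, hence |⟨146⟩| = 111.
Index = |(Z/223Z)^×| / |⟨146⟩| = 222 / 111 = 2.

2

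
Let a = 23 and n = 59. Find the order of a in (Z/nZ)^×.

58

ord(23) | φ(59) = 59 − 1 = 58 = 2 · 29.
Divisors of 58: 1, 2, 29, 58.
Compute 23^d (mod 59) for the divisors d until we hit 1:
23^1 ≡ 23 (mod 59)
23^2 ≡ 57 (mod 59)
23^29 ≡ 58 (mod 59)
23^58 ≡ 1 (mod 59) ✓
Therefore the multiplicative order of 23 modulo 59 is 58.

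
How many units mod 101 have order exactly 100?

40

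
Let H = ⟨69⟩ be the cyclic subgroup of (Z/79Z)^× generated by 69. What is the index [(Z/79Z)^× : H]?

The order of 69 must divide φ(79) = 79 − 1 = 78 = 2 · 3 · 13.
Divisors of 78: 1, 2, 3, 6, 13, 26, 39, 78.
Compute 69^d (mod 79) for the divisors d until we hit 1:
69^1 ≡ 69 (mod 79)
69^2 ≡ 21 (mod 79)
69^3 ≡ 27 (mod 79)
69^6 ≡ 18 (mod 79)
69^13 ≡ 78 (mod 79)
69^26 ≡ 1 (mod 79) ✓
So ord_79(69) = 26, hence |⟨69⟩| = 26.
[(Z/79Z)^× : ⟨69⟩] = 78/26 = 3.

3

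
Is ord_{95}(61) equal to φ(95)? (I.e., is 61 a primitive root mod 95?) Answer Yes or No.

95 = 5 · 19 is a product of two distinct odd primes, so (Z/95Z)^× ≅ (Z/5Z)^× × (Z/19Z)^× is not cyclic.
No primitive root modulo 95 exists; in particular 61 is not one.

No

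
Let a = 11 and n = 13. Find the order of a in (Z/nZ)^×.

12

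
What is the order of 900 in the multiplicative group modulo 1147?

9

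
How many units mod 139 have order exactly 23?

φ(139) = 139 − 1 = 138 = 2 · 3 · 23.
Since (Z/139Z)^× is cyclic of order 138, the number of elements of order d is φ(d) when d | 138 and 0 otherwise.
23 | 138, and φ(23) = 23 − 1 = 22.

22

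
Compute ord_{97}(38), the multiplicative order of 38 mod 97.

By Lagrange's theorem, ord_97(38) divides φ(97) = 97 − 1 = 96 = 2^5 · 3.
Divisors of 96: 1, 2, 3, 4, 6, 8, 12, 16, 24, 32, 48, 96.
Compute 38^d (mod 97) for the divisors d until we hit 1:
38^1 ≡ 38
38^2 ≡ 86
38^3 ≡ 67
38^4 ≡ 24
38^6 ≡ 27
38^8 ≡ 91
38^12 ≡ 50
38^16 ≡ 36
38^24 ≡ 75
38^32 ≡ 35
38^48 ≡ 96
38^96 ≡ 1
Hence ord(38) = 96.

96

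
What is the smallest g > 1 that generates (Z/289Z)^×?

3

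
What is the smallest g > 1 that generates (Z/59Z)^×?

φ(59) = 59 − 1 = 58 = 2 · 29.
Test candidates g = 2, 3, … against the prime factors q ∈ {2, 29} of φ(59): g is a generator iff g^(58/q) ≢ 1 for every such q.
g = 2: 2^29 ≡ 58; 2^2 ≡ 4 — none is 1, so 2 is a primitive root.
Hence the least primitive root of 59 is 2.

2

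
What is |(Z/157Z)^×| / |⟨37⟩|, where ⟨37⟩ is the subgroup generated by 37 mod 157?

4

By Lagrange's theorem, ord_157(37) divides φ(157) = 157 − 1 = 156 = 2^2 · 3 · 13.
Divisors of 156: 1, 2, 3, 4, 6, 12, 13, 26, 39, 52, 78, 156.
Evaluate successive powers at the divisors of 156:
37^1 ≡ 37 (mod 157)
37^2 ≡ 113 (mod 157)
37^3 ≡ 99 (mod 157)
37^4 ≡ 52 (mod 157)
37^6 ≡ 67 (mod 157)
37^12 ≡ 93 (mod 157)
37^13 ≡ 144 (mod 157)
37^26 ≡ 12 (mod 157)
37^39 ≡ 1 (mod 157) ✓
The order of 37 is 39, so the subgroup it generates has 39 elements.
Index = |(Z/157Z)^×| / |⟨37⟩| = 156 / 39 = 4.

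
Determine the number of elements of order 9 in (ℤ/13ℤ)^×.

φ(13) = 13 − 1 = 12 = 2^2 · 3.
(Z/13Z)^× is cyclic (|G| = 12); a cyclic group of order m has exactly φ(d) elements of each order d | m, and none otherwise.
9 does not divide 12, so no element of (Z/13Z)^× has order 9.

0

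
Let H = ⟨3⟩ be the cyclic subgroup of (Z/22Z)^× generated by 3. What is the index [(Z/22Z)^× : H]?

2

Since 3 ∈ (Z/22Z)^×, its order divides φ(22) = φ(2)·φ(11) = 1·10 = 10 = 2 · 5.
Divisors of 10: 1, 2, 5, 10.
Evaluate successive powers at the divisors of 10:
3^1 ≡ 3
3^2 ≡ 9
3^5 ≡ 1
The order of 3 is 5, so the subgroup it generates has 5 elements.
[(Z/22Z)^× : ⟨3⟩] = 10/5 = 2.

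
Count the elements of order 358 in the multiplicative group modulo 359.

φ(359) = 359 − 1 = 358 = 2 · 179.
In a cyclic group of order 358, there are φ(d) elements of order d for each divisor d of 358, and zero for non-divisors.
358 = 2 · 179 divides 358, and φ(358) = 178.

178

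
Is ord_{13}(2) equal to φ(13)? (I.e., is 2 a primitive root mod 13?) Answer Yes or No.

Yes

φ(13) = 13 − 1 = 12 = 2^2 · 3.
It suffices to check that the order of 2 is not a proper divisor of 12: compute 2^(12/q) for q ∈ {2, 3}.
2^6 ≡ 12 (mod 13)  [q = 2: ≢ 1 ✓]
2^4 ≡ 3 (mod 13)  [q = 3: ≢ 1 ✓]
None equal 1, so ord_13(2) = 12: 2 is a primitive root.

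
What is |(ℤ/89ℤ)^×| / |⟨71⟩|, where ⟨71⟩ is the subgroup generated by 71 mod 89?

Since 71 ∈ (Z/89Z)^×, its order divides φ(89) = 89 − 1 = 88 = 2^3 · 11.
Divisors of 88: 1, 2, 4, 8, 11, 22, 44, 88.
Compute 71^d (mod 89) for the divisors d until we hit 1:
71^1 ≡ 71 (mod 89)
71^2 ≡ 57 (mod 89)
71^4 ≡ 45 (mod 89)
71^8 ≡ 67 (mod 89)
71^11 ≡ 55 (mod 89)
71^22 ≡ 88 (mod 89)
71^44 ≡ 1 (mod 89) ✓
Thus |⟨71⟩| = ord(71) = 44.
[(Z/89Z)^× : ⟨71⟩] = 88/44 = 2.

2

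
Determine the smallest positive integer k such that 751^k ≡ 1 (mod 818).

408

ord(751) | φ(818) = φ(2)·φ(409) = 1·408 = 408 = 2^3 · 3 · 17.
Divisors of 408: 1, 2, 3, 4, 6, 8, 12, 17, 24, 34, 51, 68, 102, 136, 204, 408.
Check 751^d mod 818 for each divisor in increasing order:
751^1 ≡ 751
751^2 ≡ 399
751^3 ≡ 261
751^4 ≡ 509
751^6 ≡ 227
751^8 ≡ 593
751^12 ≡ 813
751^17 ≡ 371
751^24 ≡ 25
751^34 ≡ 217
751^51 ≡ 343
751^68 ≡ 463
751^102 ≡ 675
751^136 ≡ 53
751^204 ≡ 817
751^408 ≡ 1
So ord_818(751) = 408.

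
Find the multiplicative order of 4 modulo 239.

119

The order of 4 must divide φ(239) = 239 − 1 = 238 = 2 · 7 · 17.
Divisors of 238: 1, 2, 7, 14, 17, 34, 119, 238.
Check 4^d mod 239 for each divisor in increasing order:
4^1 ≡ 4 (mod 239)
4^2 ≡ 16 (mod 239)
4^7 ≡ 132 (mod 239)
4^14 ≡ 216 (mod 239)
4^17 ≡ 201 (mod 239)
4^34 ≡ 10 (mod 239)
4^119 ≡ 1 (mod 239) ✓
The smallest such exponent is 119, so the order of 4 is 119.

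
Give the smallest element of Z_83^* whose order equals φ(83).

2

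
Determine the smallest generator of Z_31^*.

φ(31) = 31 − 1 = 30 = 2 · 3 · 5.
g is a primitive root iff g^(30/q) ≢ 1 (mod 31) for each prime q ∈ {2, 3, 5}.
g = 2: 2^15 ≡ 1 — hits 1, so not a primitive root.
g = 3: 3^15 ≡ 30; 3^10 ≡ 25; 3^6 ≡ 16 — none is 1, so 3 is a primitive root.
Hence the least primitive root of 31 is 3.

3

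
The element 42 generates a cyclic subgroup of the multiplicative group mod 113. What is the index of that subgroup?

7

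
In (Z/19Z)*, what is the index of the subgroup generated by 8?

3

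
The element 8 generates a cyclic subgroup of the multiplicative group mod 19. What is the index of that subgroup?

3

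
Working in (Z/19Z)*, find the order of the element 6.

9

The order of 6 must divide φ(19) = 19 − 1 = 18 = 2 · 3^2.
Divisors of 18: 1, 2, 3, 6, 9, 18.
Evaluate successive powers at the divisors of 18:
6^1 ≡ 6 (mod 19)
6^2 ≡ 17 (mod 19)
6^3 ≡ 7 (mod 19)
6^6 ≡ 11 (mod 19)
6^9 ≡ 1 (mod 19) ✓
So ord_19(6) = 9.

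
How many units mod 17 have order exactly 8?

4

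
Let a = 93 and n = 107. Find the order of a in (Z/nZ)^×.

Since 93 ∈ (Z/107Z)^×, its order divides φ(107) = 107 − 1 = 106 = 2 · 53.
Divisors of 106: 1, 2, 53, 106.
Compute 93^d (mod 107) for the divisors d until we hit 1:
93^1 ≡ 93 (mod 107)
93^2 ≡ 89 (mod 107)
93^53 ≡ 106 (mod 107)
93^106 ≡ 1 (mod 107) ✓
The smallest such exponent is 106, so the order of 93 is 106.

106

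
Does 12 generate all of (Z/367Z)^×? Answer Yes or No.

Yes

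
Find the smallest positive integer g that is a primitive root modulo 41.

φ(41) = 41 − 1 = 40 = 2^3 · 5.
g is a primitive root iff g^(40/q) ≢ 1 (mod 41) for each prime q ∈ {2, 5}.
g = 2: 2^20 ≡ 1 — hits 1, so not a primitive root.
g = 3: 3^20 ≡ 40; 3^8 ≡ 1 — hits 1, so not a primitive root.
g = 4: 4^20 ≡ 1 — hits 1, so not a primitive root.
g = 5: 5^20 ≡ 1 — hits 1, so not a primitive root.
g = 6: 6^20 ≡ 40; 6^8 ≡ 10 — none is 1, so 6 is a primitive root.
The smallest primitive root modulo 41 is 6.

6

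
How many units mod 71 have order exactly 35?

24

φ(71) = 71 − 1 = 70 = 2 · 5 · 7.
Since (Z/71Z)^× is cyclic of order 70, the number of elements of order d is φ(d) when d | 70 and 0 otherwise.
35 = 5 · 7 divides 70, and φ(35) = 24.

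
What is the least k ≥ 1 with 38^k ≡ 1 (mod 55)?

20

The order of 38 must divide φ(55) = φ(5·11) = (5−1)·(11−1) = 4·10 = 40 = 2^3 · 5.
Divisors of 40: 1, 2, 4, 5, 8, 10, 20, 40.
Test each divisor d:
38^1 ≡ 38
38^2 ≡ 14
38^4 ≡ 31
38^5 ≡ 23
38^8 ≡ 26
38^10 ≡ 34
38^20 ≡ 1
The smallest such exponent is 20, so the order of 38 is 20.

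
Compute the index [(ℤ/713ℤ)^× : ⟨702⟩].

4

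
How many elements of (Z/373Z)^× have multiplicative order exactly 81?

φ(373) = 373 − 1 = 372 = 2^2 · 3 · 31.
In a cyclic group of order 372, there are φ(d) elements of order d for each divisor d of 372, and zero for non-divisors.
81 does not divide 372, so no element of (Z/373Z)^× has order 81.

0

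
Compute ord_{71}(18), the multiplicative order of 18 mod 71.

35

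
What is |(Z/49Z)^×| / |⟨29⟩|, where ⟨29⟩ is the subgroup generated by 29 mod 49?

6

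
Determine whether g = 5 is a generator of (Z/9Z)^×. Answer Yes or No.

Yes

φ(9) = φ(3^2) = 3·(3−1) = 6 = 2 · 3.
It suffices to check that the order of 5 is not a proper divisor of 6: compute 5^(6/q) for q ∈ {2, 3}.
5^3 ≡ 8 (mod 9)  [q = 2: ≢ 1 ✓]
5^2 ≡ 7 (mod 9)  [q = 3: ≢ 1 ✓]
None equal 1, so ord_9(5) = 6: 5 is a primitive root.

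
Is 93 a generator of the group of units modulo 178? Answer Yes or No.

No

φ(178) = φ(2)·φ(89) = 1·88 = 88 = 2^3 · 11.
93 is a primitive root mod 178 iff 93^(φ(178)/q) ≢ 1 for every prime q | φ(178), i.e. q ∈ {2, 11}.
93^44 ≡ 1 (mod 178)  [q = 2: ≡ 1 ✗]
93^8 ≡ 121 (mod 178)  [q = 11: ≢ 1 ✓]
93^44 ≡ 1 shows ord(93) | 44, strictly less than φ(178); not a primitive root.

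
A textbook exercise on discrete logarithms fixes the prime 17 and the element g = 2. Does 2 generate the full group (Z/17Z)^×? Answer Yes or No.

φ(17) = 17 − 1 = 16 = 2^4.
Test 2^(16/q) mod 17 for each prime factor q of 16:
2^8 ≡ 1 (mod 17)  [q = 2: ≡ 1 ✗]
2^8 ≡ 1 shows ord(2) | 8, strictly less than φ(17); not a primitive root.

No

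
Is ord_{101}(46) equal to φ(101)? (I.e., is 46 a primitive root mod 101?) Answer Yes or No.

Yes

φ(101) = 101 − 1 = 100 = 2^2 · 5^2.
An element g generates (Z/101Z)^× iff g^(100/q) ≢ 1 (mod 101) for each prime q ∈ {2, 5}.
46^50 ≡ 100 (mod 101)  [q = 2: ≢ 1 ✓]
46^20 ≡ 36 (mod 101)  [q = 5: ≢ 1 ✓]
All checks pass, so 46 has order 100 and is a primitive root modulo 101.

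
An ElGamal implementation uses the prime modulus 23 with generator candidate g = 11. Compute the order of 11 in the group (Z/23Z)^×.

The order of 11 must divide φ(23) = 23 − 1 = 22 = 2 · 11.
Divisors of 22: 1, 2, 11, 22.
Compute 11^d (mod 23) for the divisors d until we hit 1:
11^1 ≡ 11
11^2 ≡ 6
11^11 ≡ 22
11^22 ≡ 1
Therefore the multiplicative order of 11 modulo 23 is 22.

22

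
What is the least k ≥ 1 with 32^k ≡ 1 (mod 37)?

36

Since 32 ∈ (Z/37Z)^×, its order divides φ(37) = 37 − 1 = 36 = 2^2 · 3^2.
Divisors of 36: 1, 2, 3, 4, 6, 9, 12, 18, 36.
Compute 32^d (mod 37) for the divisors d until we hit 1:
32^1 ≡ 32
32^2 ≡ 25
32^3 ≡ 23
32^4 ≡ 33
32^6 ≡ 11
32^9 ≡ 31
32^12 ≡ 10
32^18 ≡ 36
32^36 ≡ 1
Therefore the multiplicative order of 32 modulo 37 is 36.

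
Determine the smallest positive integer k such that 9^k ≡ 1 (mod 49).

21

ord(9) | φ(49) = φ(7^2) = 7·(7−1) = 42 = 2 · 3 · 7.
Divisors of 42: 1, 2, 3, 6, 7, 14, 21, 42.
Compute 9^d (mod 49) for the divisors d until we hit 1:
9^1 ≡ 9 (mod 49)
9^2 ≡ 32 (mod 49)
9^3 ≡ 43 (mod 49)
9^6 ≡ 36 (mod 49)
9^7 ≡ 30 (mod 49)
9^14 ≡ 18 (mod 49)
9^21 ≡ 1 (mod 49) ✓
Hence ord(9) = 21.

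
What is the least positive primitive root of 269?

2

φ(269) = 269 − 1 = 268 = 2^2 · 67.
g is a primitive root iff g^(268/q) ≢ 1 (mod 269) for each prime q ∈ {2, 67}.
g = 2: 2^134 ≡ 268; 2^4 ≡ 16 — none is 1, so 2 is a primitive root.
Hence the least primitive root of 269 is 2.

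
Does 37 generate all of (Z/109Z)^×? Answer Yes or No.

Yes

φ(109) = 109 − 1 = 108 = 2^2 · 3^3.
It suffices to check that the order of 37 is not a proper divisor of 108: compute 37^(108/q) for q ∈ {2, 3}.
37^54 ≡ 108 (mod 109)  [q = 2: ≢ 1 ✓]
37^36 ≡ 45 (mod 109)  [q = 3: ≢ 1 ✓]
All checks pass, so 37 has order 108 and is a primitive root modulo 109.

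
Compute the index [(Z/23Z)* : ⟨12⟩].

Since 12 ∈ (Z/23Z)^×, its order divides φ(23) = 23 − 1 = 22 = 2 · 11.
Divisors of 22: 1, 2, 11, 22.
Evaluate successive powers at the divisors of 22:
12^1 ≡ 12 (mod 23)
12^2 ≡ 6 (mod 23)
12^11 ≡ 1 (mod 23) ✓
So ord_23(12) = 11, hence |⟨12⟩| = 11.
The index is φ(23) / ord(12) = 22 / 11 = 2.

2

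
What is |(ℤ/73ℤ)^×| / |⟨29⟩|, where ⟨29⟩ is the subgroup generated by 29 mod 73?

1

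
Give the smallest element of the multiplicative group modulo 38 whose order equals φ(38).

3

φ(38) = φ(2)·φ(19) = 1·18 = 18 = 2 · 3^2.
Test candidates g = 2, 3, … against the prime factors q ∈ {2, 3} of φ(38): g is a generator iff g^(18/q) ≢ 1 for every such q.
g = 2: gcd(2, 38) = 2 > 1, not a unit — skip.
g = 3: 3^9 ≡ 37; 3^6 ≡ 7 — none is 1, so 3 is a primitive root.
Hence the least primitive root of 38 is 3.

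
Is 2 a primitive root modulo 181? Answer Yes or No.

Yes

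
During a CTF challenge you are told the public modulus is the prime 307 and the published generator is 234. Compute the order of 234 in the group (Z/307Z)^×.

153

ord(234) | φ(307) = 307 − 1 = 306 = 2 · 3^2 · 17.
Divisors of 306: 1, 2, 3, 6, 9, 17, 18, 34, 51, 102, 153, 306.
Check 234^d mod 307 for each divisor in increasing order:
234^1 ≡ 234 (mod 307)
234^2 ≡ 110 (mod 307)
234^3 ≡ 259 (mod 307)
234^6 ≡ 155 (mod 307)
234^9 ≡ 235 (mod 307)
234^17 ≡ 93 (mod 307)
234^18 ≡ 272 (mod 307)
234^34 ≡ 53 (mod 307)
234^51 ≡ 17 (mod 307)
234^102 ≡ 289 (mod 307)
234^153 ≡ 1 (mod 307) ✓
The smallest such exponent is 153, so the order of 234 is 153.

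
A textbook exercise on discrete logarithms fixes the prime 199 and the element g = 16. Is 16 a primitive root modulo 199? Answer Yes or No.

No

φ(199) = 199 − 1 = 198 = 2 · 3^2 · 11.
An element g generates (Z/199Z)^× iff g^(198/q) ≢ 1 (mod 199) for each prime q ∈ {2, 3, 11}.
16^99 ≡ 1 (mod 199)  [q = 2: ≡ 1 ✗]
16^66 ≡ 106 (mod 199)  [q = 3: ≢ 1 ✓]
16^18 ≡ 18 (mod 199)  [q = 11: ≢ 1 ✓]
16^99 ≡ 1 shows ord(16) | 99, strictly less than φ(199); not a primitive root.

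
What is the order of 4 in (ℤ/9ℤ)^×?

3

By Lagrange's theorem, ord_9(4) divides φ(9) = φ(3^2) = 3·(3−1) = 6 = 2 · 3.
Divisors of 6: 1, 2, 3, 6.
Compute 4^d (mod 9) for the divisors d until we hit 1:
4^1 ≡ 4 (mod 9)
4^2 ≡ 7 (mod 9)
4^3 ≡ 1 (mod 9) ✓
So ord_9(4) = 3.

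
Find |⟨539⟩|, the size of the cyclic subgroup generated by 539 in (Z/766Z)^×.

By Lagrange's theorem, ord_766(539) divides φ(766) = φ(2)·φ(383) = 1·382 = 382 = 2 · 191.
Divisors of 382: 1, 2, 191, 382.
Check 539^d mod 766 for each divisor in increasing order:
539^1 ≡ 539
539^2 ≡ 207
539^191 ≡ 765
539^382 ≡ 1
Hence ord(539) = 382.

382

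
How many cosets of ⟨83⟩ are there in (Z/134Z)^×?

2

ord(83) | φ(134) = φ(2)·φ(67) = 1·66 = 66 = 2 · 3 · 11.
Divisors of 66: 1, 2, 3, 6, 11, 22, 33, 66.
Test each divisor d:
83^1 ≡ 83 (mod 134)
83^2 ≡ 55 (mod 134)
83^3 ≡ 9 (mod 134)
83^6 ≡ 81 (mod 134)
83^11 ≡ 29 (mod 134)
83^22 ≡ 37 (mod 134)
83^33 ≡ 1 (mod 134) ✓
The order of 83 is 33, so the subgroup it generates has 33 elements.
[(Z/134Z)^× : ⟨83⟩] = 66/33 = 2.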